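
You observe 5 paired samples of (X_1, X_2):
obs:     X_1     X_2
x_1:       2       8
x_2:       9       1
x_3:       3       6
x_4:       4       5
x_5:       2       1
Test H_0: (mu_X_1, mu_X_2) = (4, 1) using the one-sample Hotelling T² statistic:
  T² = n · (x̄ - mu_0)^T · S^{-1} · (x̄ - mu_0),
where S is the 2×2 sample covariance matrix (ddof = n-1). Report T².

Step 1 — sample mean vector:
  mean(X_1) = (2 + 9 + 3 + 4 + 2) / 5 = 20/5 = 4
  mean(X_2) = (8 + 1 + 6 + 5 + 1) / 5 = 21/5 = 4.2
  x̄ = (4, 4.2),  deviation x̄ - mu_0 = (4, 4.2) - (4, 1) = (0, 3.2).

Step 2 — sample covariance matrix, S[i,j] = (1/(n-1)) · Σ_k (x_{k,i} - mean_i) · (x_{k,j} - mean_j), divisor n-1 = 4:
  S[X_1,X_1] = ((-2)·(-2) + (5)·(5) + (-1)·(-1) + (0)·(0) + (-2)·(-2)) / 4 = 34/4 = 8.5
  S[X_1,X_2] = ((-2)·(3.8) + (5)·(-3.2) + (-1)·(1.8) + (0)·(0.8) + (-2)·(-3.2)) / 4 = -19/4 = -4.75
  S[X_2,X_2] = ((3.8)·(3.8) + (-3.2)·(-3.2) + (1.8)·(1.8) + (0.8)·(0.8) + (-3.2)·(-3.2)) / 4 = 38.8/4 = 9.7
  S = [[8.5, -4.75],
 [-4.75, 9.7]].

Step 3 — invert S. det(S) = 8.5·9.7 - (-4.75)² = 59.8875.
  S^{-1} = (1/det) · [[d, -b], [-b, a]] = [[0.162, 0.0793],
 [0.0793, 0.1419]].

Step 4 — quadratic form (x̄ - mu_0)^T · S^{-1} · (x̄ - mu_0):
  S^{-1} · (x̄ - mu_0) = (0.2538, 0.4542),
  (x̄ - mu_0)^T · [...] = (0)·(0.2538) + (3.2)·(0.4542) = 1.4534.

Step 5 — scale by n: T² = 5 · 1.4534 = 7.267.

T² ≈ 7.267


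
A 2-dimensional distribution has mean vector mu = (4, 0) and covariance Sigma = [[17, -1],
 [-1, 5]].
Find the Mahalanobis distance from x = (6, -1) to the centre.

Step 1 — centre the observation: (x - mu) = (2, -1).

Step 2 — invert Sigma. det(Sigma) = 17·5 - (-1)² = 84.
  Sigma^{-1} = (1/det) · [[d, -b], [-b, a]] = [[0.0595, 0.0119],
 [0.0119, 0.2024]].

Step 3 — form the quadratic (x - mu)^T · Sigma^{-1} · (x - mu):
  Sigma^{-1} · (x - mu) = (0.1071, -0.1786).
  (x - mu)^T · [Sigma^{-1} · (x - mu)] = (2)·(0.1071) + (-1)·(-0.1786) = 0.3929.

Step 4 — take square root: d = √(0.3929) ≈ 0.6268.

d(x, mu) = √(0.3929) ≈ 0.6268


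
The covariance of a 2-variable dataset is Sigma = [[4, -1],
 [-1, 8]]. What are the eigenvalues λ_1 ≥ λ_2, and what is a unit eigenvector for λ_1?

Step 1 — characteristic polynomial of 2×2 Sigma:
  det(Sigma - λI) = λ² - trace · λ + det = 0.
  trace = 4 + 8 = 12, det = 4·8 - (-1)² = 31.
Step 2 — discriminant:
  Δ = trace² - 4·det = 144 - 124 = 20.
Step 3 — eigenvalues:
  λ = (trace ± √Δ)/2 = (12 ± 4.4721)/2,
  λ_1 = 8.2361,  λ_2 = 3.7639.

Step 4 — unit eigenvector for λ_1: solve (Sigma - λ_1 I)v = 0. First row:
  (4 - 8.2361)·v_x + (-1)·v_y = 0, i.e. (-4.2361)·v_x + (-1)·v_y = 0,
  so v ∝ (b, λ_1 - a) = (-1, 4.2361); multiply by -1 so the first entry is positive: u = (1, -4.2361).
  ||u|| = √((1)² + (-4.2361)²) = √(18.9443) ≈ 4.3525,
  v_1 = u/||u|| ≈ (0.2298, -0.9732) (||v_1|| = 1).

λ_1 = 8.2361,  λ_2 = 3.7639;  v_1 ≈ (0.2298, -0.9732)


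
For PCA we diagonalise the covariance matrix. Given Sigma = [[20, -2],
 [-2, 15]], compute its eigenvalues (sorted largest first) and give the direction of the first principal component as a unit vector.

Step 1 — characteristic polynomial of 2×2 Sigma:
  det(Sigma - λI) = λ² - trace · λ + det = 0.
  trace = 20 + 15 = 35, det = 20·15 - (-2)² = 296.
Step 2 — discriminant:
  Δ = trace² - 4·det = 1225 - 1184 = 41.
Step 3 — eigenvalues:
  λ = (trace ± √Δ)/2 = (35 ± 6.4031)/2,
  λ_1 = 20.7016,  λ_2 = 14.2984.

Step 4 — unit eigenvector for λ_1: solve (Sigma - λ_1 I)v = 0. First row:
  (20 - 20.7016)·v_x + (-2)·v_y = 0, i.e. (-0.7016)·v_x + (-2)·v_y = 0,
  so v ∝ (b, λ_1 - a) = (-2, 0.7016); multiply by -1 so the first entry is positive: u = (2, -0.7016).
  ||u|| = √((2)² + (-0.7016)²) = √(4.4922) ≈ 2.1195,
  v_1 = u/||u|| ≈ (0.9436, -0.331) (||v_1|| = 1).

λ_1 = 20.7016,  λ_2 = 14.2984;  v_1 ≈ (0.9436, -0.331)


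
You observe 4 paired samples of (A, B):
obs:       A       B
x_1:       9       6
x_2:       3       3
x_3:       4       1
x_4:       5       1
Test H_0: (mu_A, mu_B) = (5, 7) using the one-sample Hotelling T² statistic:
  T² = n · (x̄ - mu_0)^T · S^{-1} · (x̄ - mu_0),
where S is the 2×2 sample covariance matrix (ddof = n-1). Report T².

Step 1 — sample mean vector:
  mean(A) = (9 + 3 + 4 + 5) / 4 = 21/4 = 5.25
  mean(B) = (6 + 3 + 1 + 1) / 4 = 11/4 = 2.75
  x̄ = (5.25, 2.75),  deviation x̄ - mu_0 = (5.25, 2.75) - (5, 7) = (0.25, -4.25).

Step 2 — sample covariance matrix, S[i,j] = (1/(n-1)) · Σ_k (x_{k,i} - mean_i) · (x_{k,j} - mean_j), divisor n-1 = 3:
  S[A,A] = ((3.75)·(3.75) + (-2.25)·(-2.25) + (-1.25)·(-1.25) + (-0.25)·(-0.25)) / 3 = 20.75/3 = 6.9167
  S[A,B] = ((3.75)·(3.25) + (-2.25)·(0.25) + (-1.25)·(-1.75) + (-0.25)·(-1.75)) / 3 = 14.25/3 = 4.75
  S[B,B] = ((3.25)·(3.25) + (0.25)·(0.25) + (-1.75)·(-1.75) + (-1.75)·(-1.75)) / 3 = 16.75/3 = 5.5833
  S = [[6.9167, 4.75],
 [4.75, 5.5833]].

Step 3 — invert S. det(S) = 6.9167·5.5833 - (4.75)² = 16.0556.
  S^{-1} = (1/det) · [[d, -b], [-b, a]] = [[0.3478, -0.2958],
 [-0.2958, 0.4308]].

Step 4 — quadratic form (x̄ - mu_0)^T · S^{-1} · (x̄ - mu_0):
  S^{-1} · (x̄ - mu_0) = (1.3443, -1.9048),
  (x̄ - mu_0)^T · [...] = (0.25)·(1.3443) + (-4.25)·(-1.9048) = 8.4317.

Step 5 — scale by n: T² = 4 · 8.4317 = 33.7266.

T² ≈ 33.7266


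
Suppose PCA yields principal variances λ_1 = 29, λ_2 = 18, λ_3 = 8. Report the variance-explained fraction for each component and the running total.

Step 1 — total variance = trace(Sigma) = Σ λ_i = 29 + 18 + 8 = 55.

Step 2 — fraction explained by component i = λ_i / Σ λ:
  PC1: 29/55 = 0.5273
  PC2: 18/55 = 0.3273
  PC3: 8/55 = 0.1455

Step 3 — cumulative fraction after k components = (λ_1 + ... + λ_k) / Σ λ:
  k = 1: 29/55 = 0.5273
  k = 2: (29 + 18)/55 = 47/55 = 0.8545
  k = 3: (29 + 18 + 8)/55 = 55/55 = 1

Summary (fraction, with percent):

explained: PC1 0.5273 (52.73%), PC2 0.3273 (32.73%), PC3 0.1455 (14.55%);  cumulative: 0.5273, 0.8545, 1


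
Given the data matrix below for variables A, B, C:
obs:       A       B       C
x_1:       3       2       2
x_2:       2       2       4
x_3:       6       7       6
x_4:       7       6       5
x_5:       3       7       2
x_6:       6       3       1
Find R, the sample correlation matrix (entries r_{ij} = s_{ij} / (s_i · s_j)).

Step 1 — column means:
  mean(A) = (3 + 2 + 6 + 7 + 3 + 6) / 6 = 27/6 = 4.5
  mean(B) = (2 + 2 + 7 + 6 + 7 + 3) / 6 = 27/6 = 4.5
  mean(C) = (2 + 4 + 6 + 5 + 2 + 1) / 6 = 20/6 = 3.3333

Step 2 — sample variances and covariances s[i,j] = (1/(n-1)) · Σ_k (x_{k,i} - mean_i) · (x_{k,j} - mean_j), with n-1 = 5:
  s[A,A] = ((-1.5)·(-1.5) + (-2.5)·(-2.5) + (1.5)·(1.5) + (2.5)·(2.5) + (-1.5)·(-1.5) + (1.5)·(1.5)) / 5 = 21.5/5 = 4.3
  s[A,B] = ((-1.5)·(-2.5) + (-2.5)·(-2.5) + (1.5)·(2.5) + (2.5)·(1.5) + (-1.5)·(2.5) + (1.5)·(-1.5)) / 5 = 11.5/5 = 2.3
  s[A,C] = ((-1.5)·(-1.3333) + (-2.5)·(0.6667) + (1.5)·(2.6667) + (2.5)·(1.6667) + (-1.5)·(-1.3333) + (1.5)·(-2.3333)) / 5 = 7/5 = 1.4
  s[B,B] = ((-2.5)·(-2.5) + (-2.5)·(-2.5) + (2.5)·(2.5) + (1.5)·(1.5) + (2.5)·(2.5) + (-1.5)·(-1.5)) / 5 = 29.5/5 = 5.9
  s[B,C] = ((-2.5)·(-1.3333) + (-2.5)·(0.6667) + (2.5)·(2.6667) + (1.5)·(1.6667) + (2.5)·(-1.3333) + (-1.5)·(-2.3333)) / 5 = 11/5 = 2.2
  s[C,C] = ((-1.3333)·(-1.3333) + (0.6667)·(0.6667) + (2.6667)·(2.6667) + (1.6667)·(1.6667) + (-1.3333)·(-1.3333) + (-2.3333)·(-2.3333)) / 5 = 19.3333/5 = 3.8667
  Sample standard deviations s_i = √(s[i,i]):
  s(A) = √(4.3) = 2.0736
  s(B) = √(5.9) = 2.429
  s(C) = √(3.8667) = 1.9664

Step 3 — r_{ij} = s_{ij} / (s_i · s_j):
  r[A,A] = 1 (diagonal).
  r[A,B] = 2.3 / (2.0736 · 2.429) = 2.3 / 5.0369 = 0.4566
  r[A,C] = 1.4 / (2.0736 · 1.9664) = 1.4 / 4.0776 = 0.3433
  r[B,B] = 1 (diagonal).
  r[B,C] = 2.2 / (2.429 · 1.9664) = 2.2 / 4.7763 = 0.4606
  r[C,C] = 1 (diagonal).

R is symmetric with unit diagonal. Assembling:

R = [[1, 0.4566, 0.3433],
 [0.4566, 1, 0.4606],
 [0.3433, 0.4606, 1]]


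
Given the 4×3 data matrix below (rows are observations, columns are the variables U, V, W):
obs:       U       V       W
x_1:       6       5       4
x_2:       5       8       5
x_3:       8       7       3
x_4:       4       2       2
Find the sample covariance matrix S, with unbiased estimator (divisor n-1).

Step 1 — column means:
  mean(U) = (6 + 5 + 8 + 4) / 4 = 23/4 = 5.75
  mean(V) = (5 + 8 + 7 + 2) / 4 = 22/4 = 5.5
  mean(W) = (4 + 5 + 3 + 2) / 4 = 14/4 = 3.5

Step 2 — sample covariance S[i,j] = (1/(n-1)) · Σ_k (x_{k,i} - mean_i) · (x_{k,j} - mean_j), with n-1 = 3.
  S[U,U] = ((0.25)·(0.25) + (-0.75)·(-0.75) + (2.25)·(2.25) + (-1.75)·(-1.75)) / 3 = 8.75/3 = 2.9167
  S[U,V] = ((0.25)·(-0.5) + (-0.75)·(2.5) + (2.25)·(1.5) + (-1.75)·(-3.5)) / 3 = 7.5/3 = 2.5
  S[U,W] = ((0.25)·(0.5) + (-0.75)·(1.5) + (2.25)·(-0.5) + (-1.75)·(-1.5)) / 3 = 0.5/3 = 0.1667
  S[V,V] = ((-0.5)·(-0.5) + (2.5)·(2.5) + (1.5)·(1.5) + (-3.5)·(-3.5)) / 3 = 21/3 = 7
  S[V,W] = ((-0.5)·(0.5) + (2.5)·(1.5) + (1.5)·(-0.5) + (-3.5)·(-1.5)) / 3 = 8/3 = 2.6667
  S[W,W] = ((0.5)·(0.5) + (1.5)·(1.5) + (-0.5)·(-0.5) + (-1.5)·(-1.5)) / 3 = 5/3 = 1.6667

S is symmetric (S[j,i] = S[i,j]). Assembling:

S = [[2.9167, 2.5, 0.1667],
 [2.5, 7, 2.6667],
 [0.1667, 2.6667, 1.6667]]


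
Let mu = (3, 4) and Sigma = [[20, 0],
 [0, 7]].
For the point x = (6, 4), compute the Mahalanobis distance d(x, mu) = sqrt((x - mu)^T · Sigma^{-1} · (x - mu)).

Step 1 — centre the observation: (x - mu) = (3, 0).

Step 2 — invert Sigma. det(Sigma) = 20·7 - (0)² = 140.
  Sigma^{-1} = (1/det) · [[d, -b], [-b, a]] = [[0.05, 0],
 [0, 0.1429]].

Step 3 — form the quadratic (x - mu)^T · Sigma^{-1} · (x - mu):
  Sigma^{-1} · (x - mu) = (0.15, 0).
  (x - mu)^T · [Sigma^{-1} · (x - mu)] = (3)·(0.15) + (0)·(0) = 0.45.

Step 4 — take square root: d = √(0.45) ≈ 0.6708.

d(x, mu) = √(0.45) ≈ 0.6708


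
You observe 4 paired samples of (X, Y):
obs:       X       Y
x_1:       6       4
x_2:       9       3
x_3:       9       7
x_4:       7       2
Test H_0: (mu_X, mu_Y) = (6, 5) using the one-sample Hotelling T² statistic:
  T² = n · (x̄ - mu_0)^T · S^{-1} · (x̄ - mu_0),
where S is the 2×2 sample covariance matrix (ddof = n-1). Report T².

Step 1 — sample mean vector:
  mean(X) = (6 + 9 + 9 + 7) / 4 = 31/4 = 7.75
  mean(Y) = (4 + 3 + 7 + 2) / 4 = 16/4 = 4
  x̄ = (7.75, 4),  deviation x̄ - mu_0 = (7.75, 4) - (6, 5) = (1.75, -1).

Step 2 — sample covariance matrix, S[i,j] = (1/(n-1)) · Σ_k (x_{k,i} - mean_i) · (x_{k,j} - mean_j), divisor n-1 = 3:
  S[X,X] = ((-1.75)·(-1.75) + (1.25)·(1.25) + (1.25)·(1.25) + (-0.75)·(-0.75)) / 3 = 6.75/3 = 2.25
  S[X,Y] = ((-1.75)·(0) + (1.25)·(-1) + (1.25)·(3) + (-0.75)·(-2)) / 3 = 4/3 = 1.3333
  S[Y,Y] = ((0)·(0) + (-1)·(-1) + (3)·(3) + (-2)·(-2)) / 3 = 14/3 = 4.6667
  S = [[2.25, 1.3333],
 [1.3333, 4.6667]].

Step 3 — invert S. det(S) = 2.25·4.6667 - (1.3333)² = 8.7222.
  S^{-1} = (1/det) · [[d, -b], [-b, a]] = [[0.535, -0.1529],
 [-0.1529, 0.258]].

Step 4 — quadratic form (x̄ - mu_0)^T · S^{-1} · (x̄ - mu_0):
  S^{-1} · (x̄ - mu_0) = (1.0892, -0.5255),
  (x̄ - mu_0)^T · [...] = (1.75)·(1.0892) + (-1)·(-0.5255) = 2.4315.

Step 5 — scale by n: T² = 4 · 2.4315 = 9.7261.

T² ≈ 9.7261


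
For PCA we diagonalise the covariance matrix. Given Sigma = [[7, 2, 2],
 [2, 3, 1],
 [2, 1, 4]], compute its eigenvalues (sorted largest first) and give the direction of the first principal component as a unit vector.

Step 1 — characteristic polynomial p(λ) = det(λI - Sigma) = λ³ - tr·λ² + c_1·λ - det, where tr = trace, c_1 = sum of the principal 2×2 minors, det = det(Sigma):
  tr = 7 + 3 + 4 = 14,
  c_1 = (7·3 - (2)²) + (7·4 - (2)²) + (3·4 - (1)²) = 17 + 24 + 11 = 52,
  det = 7·(3·4 - (1)²) - (2)·((2)·4 - (1)·(2)) + (2)·((2)·(1) - 3·(2)) = 7·(11) - (2)·(6) + (2)·(-4) = 57.
  So p(λ) = λ³ - 14λ² + 52λ - 57.
Step 2 — look for an integer root (rational root theorem: any rational root is an integer divisor of 57). Testing λ = 3:
  p(3) = 27 - 126 + 156 - 57 = 0  ✓
  Dividing out (λ - 3): p(λ) = (λ - 3)(λ² - 11λ + 19).
Step 3 — remaining eigenvalues from the quadratic λ² - 11λ + 19 = 0:
  Δ = 11² - 4·19 = 121 - 76 = 45,  λ = (11 ± √45)/2 = (11 ± 6.7082)/2 ≈ 8.8541 or 2.1459.
  Sorted: λ_1 = 8.8541,  λ_2 = 3,  λ_3 = 2.1459  (check: sum = 14 = tr ✓).

Step 4 — unit eigenvector for λ_1 ≈ 8.8541: v spans the null space of (Sigma - λ_1 I), whose rows are
  r_1 = (-1.8541, 2, 2),  r_2 = (2, -5.8541, 1),  r_3 = (2, 1, -4.8541).
  v is orthogonal to every row, so take v ∝ r_1 × r_2 = ((2)·(1) - (2)·(-5.8541), (2)·(2) - (-1.8541)·(1), (-1.8541)·(-5.8541) - (2)·(2)) ≈ (13.7082, 5.8541, 6.8541).
  Let u = (13.7082, 5.8541, 6.8541).
  ||u|| = √((13.7082)² + (5.8541)² + (6.8541)²) = √(269.1641) ≈ 16.4062,  v_1 = u/||u|| ≈ (0.8355, 0.3568, 0.4178) (||v_1|| = 1).

λ_1 = 8.8541,  λ_2 = 3,  λ_3 = 2.1459;  v_1 ≈ (0.8355, 0.3568, 0.4178)


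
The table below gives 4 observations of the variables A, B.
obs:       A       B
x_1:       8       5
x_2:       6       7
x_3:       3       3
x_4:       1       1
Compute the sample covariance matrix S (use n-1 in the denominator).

Step 1 — column means:
  mean(A) = (8 + 6 + 3 + 1) / 4 = 18/4 = 4.5
  mean(B) = (5 + 7 + 3 + 1) / 4 = 16/4 = 4

Step 2 — sample covariance S[i,j] = (1/(n-1)) · Σ_k (x_{k,i} - mean_i) · (x_{k,j} - mean_j), with n-1 = 3.
  S[A,A] = ((3.5)·(3.5) + (1.5)·(1.5) + (-1.5)·(-1.5) + (-3.5)·(-3.5)) / 3 = 29/3 = 9.6667
  S[A,B] = ((3.5)·(1) + (1.5)·(3) + (-1.5)·(-1) + (-3.5)·(-3)) / 3 = 20/3 = 6.6667
  S[B,B] = ((1)·(1) + (3)·(3) + (-1)·(-1) + (-3)·(-3)) / 3 = 20/3 = 6.6667

S is symmetric (S[j,i] = S[i,j]). Assembling:

S = [[9.6667, 6.6667],
 [6.6667, 6.6667]]


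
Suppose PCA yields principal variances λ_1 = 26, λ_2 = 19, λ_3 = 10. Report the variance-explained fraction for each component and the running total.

Step 1 — total variance = trace(Sigma) = Σ λ_i = 26 + 19 + 10 = 55.

Step 2 — fraction explained by component i = λ_i / Σ λ:
  PC1: 26/55 = 0.4727
  PC2: 19/55 = 0.3455
  PC3: 10/55 = 0.1818

Step 3 — cumulative fraction after k components = (λ_1 + ... + λ_k) / Σ λ:
  k = 1: 26/55 = 0.4727
  k = 2: (26 + 19)/55 = 45/55 = 0.8182
  k = 3: (26 + 19 + 10)/55 = 55/55 = 1

Summary (fraction, with percent):

explained: PC1 0.4727 (47.27%), PC2 0.3455 (34.55%), PC3 0.1818 (18.18%);  cumulative: 0.4727, 0.8182, 1


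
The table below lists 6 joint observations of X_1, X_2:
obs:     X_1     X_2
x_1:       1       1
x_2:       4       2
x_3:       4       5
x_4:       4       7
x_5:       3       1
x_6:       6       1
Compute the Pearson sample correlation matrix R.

Step 1 — column means:
  mean(X_1) = (1 + 4 + 4 + 4 + 3 + 6) / 6 = 22/6 = 3.6667
  mean(X_2) = (1 + 2 + 5 + 7 + 1 + 1) / 6 = 17/6 = 2.8333

Step 2 — sample variances and covariances s[i,j] = (1/(n-1)) · Σ_k (x_{k,i} - mean_i) · (x_{k,j} - mean_j), with n-1 = 5:
  s[X_1,X_1] = ((-2.6667)·(-2.6667) + (0.3333)·(0.3333) + (0.3333)·(0.3333) + (0.3333)·(0.3333) + (-0.6667)·(-0.6667) + (2.3333)·(2.3333)) / 5 = 13.3333/5 = 2.6667
  s[X_1,X_2] = ((-2.6667)·(-1.8333) + (0.3333)·(-0.8333) + (0.3333)·(2.1667) + (0.3333)·(4.1667) + (-0.6667)·(-1.8333) + (2.3333)·(-1.8333)) / 5 = 3.6667/5 = 0.7333
  s[X_2,X_2] = ((-1.8333)·(-1.8333) + (-0.8333)·(-0.8333) + (2.1667)·(2.1667) + (4.1667)·(4.1667) + (-1.8333)·(-1.8333) + (-1.8333)·(-1.8333)) / 5 = 32.8333/5 = 6.5667
  Sample standard deviations s_i = √(s[i,i]):
  s(X_1) = √(2.6667) = 1.633
  s(X_2) = √(6.5667) = 2.5626

Step 3 — r_{ij} = s_{ij} / (s_i · s_j):
  r[X_1,X_1] = 1 (diagonal).
  r[X_1,X_2] = 0.7333 / (1.633 · 2.5626) = 0.7333 / 4.1846 = 0.1752
  r[X_2,X_2] = 1 (diagonal).

R is symmetric with unit diagonal. Assembling:

R = [[1, 0.1752],
 [0.1752, 1]]


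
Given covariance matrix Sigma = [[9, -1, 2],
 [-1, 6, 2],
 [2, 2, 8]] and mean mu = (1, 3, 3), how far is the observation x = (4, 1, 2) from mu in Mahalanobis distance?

Step 1 — centre the observation: (x - mu) = (3, -2, -1).

Step 2 — invert Sigma (cofactor / det for 3×3, or solve directly):
  Sigma^{-1} = [[0.1236, 0.0337, -0.0393],
 [0.0337, 0.191, -0.0562],
 [-0.0393, -0.0562, 0.1489]].

Step 3 — form the quadratic (x - mu)^T · Sigma^{-1} · (x - mu):
  Sigma^{-1} · (x - mu) = (0.3427, -0.2247, -0.1545).
  (x - mu)^T · [Sigma^{-1} · (x - mu)] = (3)·(0.3427) + (-2)·(-0.2247) + (-1)·(-0.1545) = 1.632.

Step 4 — take square root: d = √(1.632) ≈ 1.2775.

d(x, mu) = √(1.632) ≈ 1.2775


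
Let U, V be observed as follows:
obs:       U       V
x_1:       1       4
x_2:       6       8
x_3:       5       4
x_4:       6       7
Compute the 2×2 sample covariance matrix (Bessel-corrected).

Step 1 — column means:
  mean(U) = (1 + 6 + 5 + 6) / 4 = 18/4 = 4.5
  mean(V) = (4 + 8 + 4 + 7) / 4 = 23/4 = 5.75

Step 2 — sample covariance S[i,j] = (1/(n-1)) · Σ_k (x_{k,i} - mean_i) · (x_{k,j} - mean_j), with n-1 = 3.
  S[U,U] = ((-3.5)·(-3.5) + (1.5)·(1.5) + (0.5)·(0.5) + (1.5)·(1.5)) / 3 = 17/3 = 5.6667
  S[U,V] = ((-3.5)·(-1.75) + (1.5)·(2.25) + (0.5)·(-1.75) + (1.5)·(1.25)) / 3 = 10.5/3 = 3.5
  S[V,V] = ((-1.75)·(-1.75) + (2.25)·(2.25) + (-1.75)·(-1.75) + (1.25)·(1.25)) / 3 = 12.75/3 = 4.25

S is symmetric (S[j,i] = S[i,j]). Assembling:

S = [[5.6667, 3.5],
 [3.5, 4.25]]


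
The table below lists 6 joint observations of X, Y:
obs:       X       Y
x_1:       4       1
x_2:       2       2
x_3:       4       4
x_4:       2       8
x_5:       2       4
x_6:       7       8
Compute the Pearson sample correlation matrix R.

Step 1 — column means:
  mean(X) = (4 + 2 + 4 + 2 + 2 + 7) / 6 = 21/6 = 3.5
  mean(Y) = (1 + 2 + 4 + 8 + 4 + 8) / 6 = 27/6 = 4.5

Step 2 — sample variances and covariances s[i,j] = (1/(n-1)) · Σ_k (x_{k,i} - mean_i) · (x_{k,j} - mean_j), with n-1 = 5:
  s[X,X] = ((0.5)·(0.5) + (-1.5)·(-1.5) + (0.5)·(0.5) + (-1.5)·(-1.5) + (-1.5)·(-1.5) + (3.5)·(3.5)) / 5 = 19.5/5 = 3.9
  s[X,Y] = ((0.5)·(-3.5) + (-1.5)·(-2.5) + (0.5)·(-0.5) + (-1.5)·(3.5) + (-1.5)·(-0.5) + (3.5)·(3.5)) / 5 = 9.5/5 = 1.9
  s[Y,Y] = ((-3.5)·(-3.5) + (-2.5)·(-2.5) + (-0.5)·(-0.5) + (3.5)·(3.5) + (-0.5)·(-0.5) + (3.5)·(3.5)) / 5 = 43.5/5 = 8.7
  Sample standard deviations s_i = √(s[i,i]):
  s(X) = √(3.9) = 1.9748
  s(Y) = √(8.7) = 2.9496

Step 3 — r_{ij} = s_{ij} / (s_i · s_j):
  r[X,X] = 1 (diagonal).
  r[X,Y] = 1.9 / (1.9748 · 2.9496) = 1.9 / 5.8249 = 0.3262
  r[Y,Y] = 1 (diagonal).

R is symmetric with unit diagonal. Assembling:

R = [[1, 0.3262],
 [0.3262, 1]]


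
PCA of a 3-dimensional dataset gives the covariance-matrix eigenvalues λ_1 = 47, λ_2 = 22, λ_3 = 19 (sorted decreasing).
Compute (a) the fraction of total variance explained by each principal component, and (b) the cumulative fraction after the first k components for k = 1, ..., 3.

Step 1 — total variance = trace(Sigma) = Σ λ_i = 47 + 22 + 19 = 88.

Step 2 — fraction explained by component i = λ_i / Σ λ:
  PC1: 47/88 = 0.5341
  PC2: 22/88 = 0.25
  PC3: 19/88 = 0.2159

Step 3 — cumulative fraction after k components = (λ_1 + ... + λ_k) / Σ λ:
  k = 1: 47/88 = 0.5341
  k = 2: (47 + 22)/88 = 69/88 = 0.7841
  k = 3: (47 + 22 + 19)/88 = 88/88 = 1

Summary (fraction, with percent):

explained: PC1 0.5341 (53.41%), PC2 0.25 (25%), PC3 0.2159 (21.59%);  cumulative: 0.5341, 0.7841, 1


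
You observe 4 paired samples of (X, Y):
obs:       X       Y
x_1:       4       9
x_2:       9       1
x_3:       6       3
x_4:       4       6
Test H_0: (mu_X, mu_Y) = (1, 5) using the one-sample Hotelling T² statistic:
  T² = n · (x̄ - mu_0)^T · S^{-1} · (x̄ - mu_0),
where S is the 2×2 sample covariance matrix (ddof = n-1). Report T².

Step 1 — sample mean vector:
  mean(X) = (4 + 9 + 6 + 4) / 4 = 23/4 = 5.75
  mean(Y) = (9 + 1 + 3 + 6) / 4 = 19/4 = 4.75
  x̄ = (5.75, 4.75),  deviation x̄ - mu_0 = (5.75, 4.75) - (1, 5) = (4.75, -0.25).

Step 2 — sample covariance matrix, S[i,j] = (1/(n-1)) · Σ_k (x_{k,i} - mean_i) · (x_{k,j} - mean_j), divisor n-1 = 3:
  S[X,X] = ((-1.75)·(-1.75) + (3.25)·(3.25) + (0.25)·(0.25) + (-1.75)·(-1.75)) / 3 = 16.75/3 = 5.5833
  S[X,Y] = ((-1.75)·(4.25) + (3.25)·(-3.75) + (0.25)·(-1.75) + (-1.75)·(1.25)) / 3 = -22.25/3 = -7.4167
  S[Y,Y] = ((4.25)·(4.25) + (-3.75)·(-3.75) + (-1.75)·(-1.75) + (1.25)·(1.25)) / 3 = 36.75/3 = 12.25
  S = [[5.5833, -7.4167],
 [-7.4167, 12.25]].

Step 3 — invert S. det(S) = 5.5833·12.25 - (-7.4167)² = 13.3889.
  S^{-1} = (1/det) · [[d, -b], [-b, a]] = [[0.9149, 0.5539],
 [0.5539, 0.417]].

Step 4 — quadratic form (x̄ - mu_0)^T · S^{-1} · (x̄ - mu_0):
  S^{-1} · (x̄ - mu_0) = (4.2075, 2.527),
  (x̄ - mu_0)^T · [...] = (4.75)·(4.2075) + (-0.25)·(2.527) = 19.3537.

Step 5 — scale by n: T² = 4 · 19.3537 = 77.4149.

T² ≈ 77.4149


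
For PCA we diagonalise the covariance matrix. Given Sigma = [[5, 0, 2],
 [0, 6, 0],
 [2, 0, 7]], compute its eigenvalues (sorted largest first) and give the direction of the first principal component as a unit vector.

Step 1 — characteristic polynomial p(λ) = det(λI - Sigma) = λ³ - tr·λ² + c_1·λ - det, where tr = trace, c_1 = sum of the principal 2×2 minors, det = det(Sigma):
  tr = 5 + 6 + 7 = 18,
  c_1 = (5·6 - (0)²) + (5·7 - (2)²) + (6·7 - (0)²) = 30 + 31 + 42 = 103,
  det = 5·(6·7 - (0)²) - (0)·((0)·7 - (0)·(2)) + (2)·((0)·(0) - 6·(2)) = 5·(42) - (0)·(0) + (2)·(-12) = 186.
  So p(λ) = λ³ - 18λ² + 103λ - 186.
Step 2 — look for an integer root (rational root theorem: any rational root is an integer divisor of 186). Testing λ = 6:
  p(6) = 216 - 648 + 618 - 186 = 0  ✓
  Dividing out (λ - 6): p(λ) = (λ - 6)(λ² - 12λ + 31).
Step 3 — remaining eigenvalues from the quadratic λ² - 12λ + 31 = 0:
  Δ = 12² - 4·31 = 144 - 124 = 20,  λ = (12 ± √20)/2 = (12 ± 4.4721)/2 ≈ 8.2361 or 3.7639.
  Sorted: λ_1 = 8.2361,  λ_2 = 6,  λ_3 = 3.7639  (check: sum = 18 = tr ✓).

Step 4 — unit eigenvector for λ_1 ≈ 8.2361: v spans the null space of (Sigma - λ_1 I), whose rows are
  r_1 = (-3.2361, 0, 2),  r_2 = (0, -2.2361, 0),  r_3 = (2, 0, -1.2361).
  v is orthogonal to every row, so take v ∝ r_1 × r_2 = ((0)·(0) - (2)·(-2.2361), (2)·(0) - (-3.2361)·(0), (-3.2361)·(-2.2361) - (0)·(0)) ≈ (4.4721, 0, 7.2361).
  Let u = (4.4721, 0, 7.2361).
  ||u|| = √((4.4721)² + (0)² + (7.2361)²) = √(72.3607) ≈ 8.5065,  v_1 = u/||u|| ≈ (0.5257, 0, 0.8507) (||v_1|| = 1).

λ_1 = 8.2361,  λ_2 = 6,  λ_3 = 3.7639;  v_1 ≈ (0.5257, 0, 0.8507)


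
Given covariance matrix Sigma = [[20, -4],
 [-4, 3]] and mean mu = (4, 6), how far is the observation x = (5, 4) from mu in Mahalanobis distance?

Step 1 — centre the observation: (x - mu) = (1, -2).

Step 2 — invert Sigma. det(Sigma) = 20·3 - (-4)² = 44.
  Sigma^{-1} = (1/det) · [[d, -b], [-b, a]] = [[0.0682, 0.0909],
 [0.0909, 0.4545]].

Step 3 — form the quadratic (x - mu)^T · Sigma^{-1} · (x - mu):
  Sigma^{-1} · (x - mu) = (-0.1136, -0.8182).
  (x - mu)^T · [Sigma^{-1} · (x - mu)] = (1)·(-0.1136) + (-2)·(-0.8182) = 1.5227.

Step 4 — take square root: d = √(1.5227) ≈ 1.234.

d(x, mu) = √(1.5227) ≈ 1.234


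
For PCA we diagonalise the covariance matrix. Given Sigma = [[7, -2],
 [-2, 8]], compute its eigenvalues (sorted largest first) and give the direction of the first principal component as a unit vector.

Step 1 — characteristic polynomial of 2×2 Sigma:
  det(Sigma - λI) = λ² - trace · λ + det = 0.
  trace = 7 + 8 = 15, det = 7·8 - (-2)² = 52.
Step 2 — discriminant:
  Δ = trace² - 4·det = 225 - 208 = 17.
Step 3 — eigenvalues:
  λ = (trace ± √Δ)/2 = (15 ± 4.1231)/2,
  λ_1 = 9.5616,  λ_2 = 5.4384.

Step 4 — unit eigenvector for λ_1: solve (Sigma - λ_1 I)v = 0. First row:
  (7 - 9.5616)·v_x + (-2)·v_y = 0, i.e. (-2.5616)·v_x + (-2)·v_y = 0,
  so v ∝ (b, λ_1 - a) = (-2, 2.5616); multiply by -1 so the first entry is positive: u = (2, -2.5616).
  ||u|| = √((2)² + (-2.5616)²) = √(10.5616) ≈ 3.2499,
  v_1 = u/||u|| ≈ (0.6154, -0.7882) (||v_1|| = 1).

λ_1 = 9.5616,  λ_2 = 5.4384;  v_1 ≈ (0.6154, -0.7882)


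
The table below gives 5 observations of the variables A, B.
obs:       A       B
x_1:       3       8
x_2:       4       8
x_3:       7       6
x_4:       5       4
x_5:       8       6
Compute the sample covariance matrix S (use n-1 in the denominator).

Step 1 — column means:
  mean(A) = (3 + 4 + 7 + 5 + 8) / 5 = 27/5 = 5.4
  mean(B) = (8 + 8 + 6 + 4 + 6) / 5 = 32/5 = 6.4

Step 2 — sample covariance S[i,j] = (1/(n-1)) · Σ_k (x_{k,i} - mean_i) · (x_{k,j} - mean_j), with n-1 = 4.
  S[A,A] = ((-2.4)·(-2.4) + (-1.4)·(-1.4) + (1.6)·(1.6) + (-0.4)·(-0.4) + (2.6)·(2.6)) / 4 = 17.2/4 = 4.3
  S[A,B] = ((-2.4)·(1.6) + (-1.4)·(1.6) + (1.6)·(-0.4) + (-0.4)·(-2.4) + (2.6)·(-0.4)) / 4 = -6.8/4 = -1.7
  S[B,B] = ((1.6)·(1.6) + (1.6)·(1.6) + (-0.4)·(-0.4) + (-2.4)·(-2.4) + (-0.4)·(-0.4)) / 4 = 11.2/4 = 2.8

S is symmetric (S[j,i] = S[i,j]). Assembling:

S = [[4.3, -1.7],
 [-1.7, 2.8]]


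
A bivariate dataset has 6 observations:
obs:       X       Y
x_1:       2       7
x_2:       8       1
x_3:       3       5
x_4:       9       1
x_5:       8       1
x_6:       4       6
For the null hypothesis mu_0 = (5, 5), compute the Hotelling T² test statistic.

Step 1 — sample mean vector:
  mean(X) = (2 + 8 + 3 + 9 + 8 + 4) / 6 = 34/6 = 5.6667
  mean(Y) = (7 + 1 + 5 + 1 + 1 + 6) / 6 = 21/6 = 3.5
  x̄ = (5.6667, 3.5),  deviation x̄ - mu_0 = (5.6667, 3.5) - (5, 5) = (0.6667, -1.5).

Step 2 — sample covariance matrix, S[i,j] = (1/(n-1)) · Σ_k (x_{k,i} - mean_i) · (x_{k,j} - mean_j), divisor n-1 = 5:
  S[X,X] = ((-3.6667)·(-3.6667) + (2.3333)·(2.3333) + (-2.6667)·(-2.6667) + (3.3333)·(3.3333) + (2.3333)·(2.3333) + (-1.6667)·(-1.6667)) / 5 = 45.3333/5 = 9.0667
  S[X,Y] = ((-3.6667)·(3.5) + (2.3333)·(-2.5) + (-2.6667)·(1.5) + (3.3333)·(-2.5) + (2.3333)·(-2.5) + (-1.6667)·(2.5)) / 5 = -41/5 = -8.2
  S[Y,Y] = ((3.5)·(3.5) + (-2.5)·(-2.5) + (1.5)·(1.5) + (-2.5)·(-2.5) + (-2.5)·(-2.5) + (2.5)·(2.5)) / 5 = 39.5/5 = 7.9
  S = [[9.0667, -8.2],
 [-8.2, 7.9]].

Step 3 — invert S. det(S) = 9.0667·7.9 - (-8.2)² = 4.3867.
  S^{-1} = (1/det) · [[d, -b], [-b, a]] = [[1.8009, 1.8693],
 [1.8693, 2.0669]].

Step 4 — quadratic form (x̄ - mu_0)^T · S^{-1} · (x̄ - mu_0):
  S^{-1} · (x̄ - mu_0) = (-1.6033, -1.8541),
  (x̄ - mu_0)^T · [...] = (0.6667)·(-1.6033) + (-1.5)·(-1.8541) = 1.7123.

Step 5 — scale by n: T² = 6 · 1.7123 = 10.2736.

T² ≈ 10.2736


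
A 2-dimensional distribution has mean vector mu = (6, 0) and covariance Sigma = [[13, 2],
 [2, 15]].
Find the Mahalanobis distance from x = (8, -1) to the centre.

Step 1 — centre the observation: (x - mu) = (2, -1).

Step 2 — invert Sigma. det(Sigma) = 13·15 - (2)² = 191.
  Sigma^{-1} = (1/det) · [[d, -b], [-b, a]] = [[0.0785, -0.0105],
 [-0.0105, 0.0681]].

Step 3 — form the quadratic (x - mu)^T · Sigma^{-1} · (x - mu):
  Sigma^{-1} · (x - mu) = (0.1675, -0.089).
  (x - mu)^T · [Sigma^{-1} · (x - mu)] = (2)·(0.1675) + (-1)·(-0.089) = 0.4241.

Step 4 — take square root: d = √(0.4241) ≈ 0.6512.

d(x, mu) = √(0.4241) ≈ 0.6512


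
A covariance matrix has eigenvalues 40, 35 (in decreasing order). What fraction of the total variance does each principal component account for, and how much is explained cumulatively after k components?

Step 1 — total variance = trace(Sigma) = Σ λ_i = 40 + 35 = 75.

Step 2 — fraction explained by component i = λ_i / Σ λ:
  PC1: 40/75 = 0.5333
  PC2: 35/75 = 0.4667

Step 3 — cumulative fraction after k components = (λ_1 + ... + λ_k) / Σ λ:
  k = 1: 40/75 = 0.5333
  k = 2: (40 + 35)/75 = 75/75 = 1

Summary (fraction, with percent):

explained: PC1 0.5333 (53.33%), PC2 0.4667 (46.67%);  cumulative: 0.5333, 1


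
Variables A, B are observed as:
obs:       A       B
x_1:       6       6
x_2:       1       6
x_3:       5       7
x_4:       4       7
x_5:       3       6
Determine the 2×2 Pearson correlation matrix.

Step 1 — column means:
  mean(A) = (6 + 1 + 5 + 4 + 3) / 5 = 19/5 = 3.8
  mean(B) = (6 + 6 + 7 + 7 + 6) / 5 = 32/5 = 6.4

Step 2 — sample variances and covariances s[i,j] = (1/(n-1)) · Σ_k (x_{k,i} - mean_i) · (x_{k,j} - mean_j), with n-1 = 4:
  s[A,A] = ((2.2)·(2.2) + (-2.8)·(-2.8) + (1.2)·(1.2) + (0.2)·(0.2) + (-0.8)·(-0.8)) / 4 = 14.8/4 = 3.7
  s[A,B] = ((2.2)·(-0.4) + (-2.8)·(-0.4) + (1.2)·(0.6) + (0.2)·(0.6) + (-0.8)·(-0.4)) / 4 = 1.4/4 = 0.35
  s[B,B] = ((-0.4)·(-0.4) + (-0.4)·(-0.4) + (0.6)·(0.6) + (0.6)·(0.6) + (-0.4)·(-0.4)) / 4 = 1.2/4 = 0.3
  Sample standard deviations s_i = √(s[i,i]):
  s(A) = √(3.7) = 1.9235
  s(B) = √(0.3) = 0.5477

Step 3 — r_{ij} = s_{ij} / (s_i · s_j):
  r[A,A] = 1 (diagonal).
  r[A,B] = 0.35 / (1.9235 · 0.5477) = 0.35 / 1.0536 = 0.3322
  r[B,B] = 1 (diagonal).

R is symmetric with unit diagonal. Assembling:

R = [[1, 0.3322],
 [0.3322, 1]]


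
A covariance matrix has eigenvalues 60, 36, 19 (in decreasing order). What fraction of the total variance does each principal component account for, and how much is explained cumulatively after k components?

Step 1 — total variance = trace(Sigma) = Σ λ_i = 60 + 36 + 19 = 115.

Step 2 — fraction explained by component i = λ_i / Σ λ:
  PC1: 60/115 = 0.5217
  PC2: 36/115 = 0.313
  PC3: 19/115 = 0.1652

Step 3 — cumulative fraction after k components = (λ_1 + ... + λ_k) / Σ λ:
  k = 1: 60/115 = 0.5217
  k = 2: (60 + 36)/115 = 96/115 = 0.8348
  k = 3: (60 + 36 + 19)/115 = 115/115 = 1

Summary (fraction, with percent):

explained: PC1 0.5217 (52.17%), PC2 0.313 (31.3%), PC3 0.1652 (16.52%);  cumulative: 0.5217, 0.8348, 1


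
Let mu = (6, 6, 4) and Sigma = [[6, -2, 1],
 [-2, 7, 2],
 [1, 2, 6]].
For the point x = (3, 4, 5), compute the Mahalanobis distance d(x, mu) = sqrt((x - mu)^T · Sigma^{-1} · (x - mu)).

Step 1 — centre the observation: (x - mu) = (-3, -2, 1).

Step 2 — invert Sigma (cofactor / det for 3×3, or solve directly):
  Sigma^{-1} = [[0.2011, 0.0741, -0.0582],
 [0.0741, 0.1852, -0.0741],
 [-0.0582, -0.0741, 0.2011]].

Step 3 — form the quadratic (x - mu)^T · Sigma^{-1} · (x - mu):
  Sigma^{-1} · (x - mu) = (-0.8095, -0.6667, 0.5238).
  (x - mu)^T · [Sigma^{-1} · (x - mu)] = (-3)·(-0.8095) + (-2)·(-0.6667) + (1)·(0.5238) = 4.2857.

Step 4 — take square root: d = √(4.2857) ≈ 2.0702.

d(x, mu) = √(4.2857) ≈ 2.0702


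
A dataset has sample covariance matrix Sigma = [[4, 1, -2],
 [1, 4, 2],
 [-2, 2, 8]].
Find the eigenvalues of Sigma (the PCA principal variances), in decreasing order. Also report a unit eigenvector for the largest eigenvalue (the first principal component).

Step 1 — characteristic polynomial p(λ) = det(λI - Sigma) = λ³ - tr·λ² + c_1·λ - det, where tr = trace, c_1 = sum of the principal 2×2 minors, det = det(Sigma):
  tr = 4 + 4 + 8 = 16,
  c_1 = (4·4 - (1)²) + (4·8 - (-2)²) + (4·8 - (2)²) = 15 + 28 + 28 = 71,
  det = 4·(4·8 - (2)²) - (1)·((1)·8 - (2)·(-2)) + (-2)·((1)·(2) - 4·(-2)) = 4·(28) - (1)·(12) + (-2)·(10) = 80.
  So p(λ) = λ³ - 16λ² + 71λ - 80.
Step 2 — look for an integer root (rational root theorem: any rational root is an integer divisor of 80). Testing λ = 5:
  p(5) = 125 - 400 + 355 - 80 = 0  ✓
  Dividing out (λ - 5): p(λ) = (λ - 5)(λ² - 11λ + 16).
Step 3 — remaining eigenvalues from the quadratic λ² - 11λ + 16 = 0:
  Δ = 11² - 4·16 = 121 - 64 = 57,  λ = (11 ± √57)/2 = (11 ± 7.5498)/2 ≈ 9.2749 or 1.7251.
  Sorted: λ_1 = 9.2749,  λ_2 = 5,  λ_3 = 1.7251  (check: sum = 16 = tr ✓).

Step 4 — unit eigenvector for λ_1 ≈ 9.2749: v spans the null space of (Sigma - λ_1 I), whose rows are
  r_1 = (-5.2749, 1, -2),  r_2 = (1, -5.2749, 2),  r_3 = (-2, 2, -1.2749).
  v is orthogonal to every row, so take v ∝ r_1 × r_2 = ((1)·(2) - (-2)·(-5.2749), (-2)·(1) - (-5.2749)·(2), (-5.2749)·(-5.2749) - (1)·(1)) ≈ (-8.5498, 8.5498, 26.8248).
  Rescale (multiply by -1 so the first nonzero entry is positive): u = (8.5498, -8.5498, -26.8248).
  ||u|| = √((8.5498)² + (-8.5498)² + (-26.8248)²) = √(865.7666) ≈ 29.4239,  v_1 = u/||u|| ≈ (0.2906, -0.2906, -0.9117) (||v_1|| = 1).

λ_1 = 9.2749,  λ_2 = 5,  λ_3 = 1.7251;  v_1 ≈ (0.2906, -0.2906, -0.9117)


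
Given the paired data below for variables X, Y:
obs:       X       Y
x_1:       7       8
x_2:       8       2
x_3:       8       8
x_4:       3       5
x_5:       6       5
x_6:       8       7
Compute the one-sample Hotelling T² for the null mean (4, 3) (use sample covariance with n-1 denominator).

Step 1 — sample mean vector:
  mean(X) = (7 + 8 + 8 + 3 + 6 + 8) / 6 = 40/6 = 6.6667
  mean(Y) = (8 + 2 + 8 + 5 + 5 + 7) / 6 = 35/6 = 5.8333
  x̄ = (6.6667, 5.8333),  deviation x̄ - mu_0 = (6.6667, 5.8333) - (4, 3) = (2.6667, 2.8333).

Step 2 — sample covariance matrix, S[i,j] = (1/(n-1)) · Σ_k (x_{k,i} - mean_i) · (x_{k,j} - mean_j), divisor n-1 = 5:
  S[X,X] = ((0.3333)·(0.3333) + (1.3333)·(1.3333) + (1.3333)·(1.3333) + (-3.6667)·(-3.6667) + (-0.6667)·(-0.6667) + (1.3333)·(1.3333)) / 5 = 19.3333/5 = 3.8667
  S[X,Y] = ((0.3333)·(2.1667) + (1.3333)·(-3.8333) + (1.3333)·(2.1667) + (-3.6667)·(-0.8333) + (-0.6667)·(-0.8333) + (1.3333)·(1.1667)) / 5 = 3.6667/5 = 0.7333
  S[Y,Y] = ((2.1667)·(2.1667) + (-3.8333)·(-3.8333) + (2.1667)·(2.1667) + (-0.8333)·(-0.8333) + (-0.8333)·(-0.8333) + (1.1667)·(1.1667)) / 5 = 26.8333/5 = 5.3667
  S = [[3.8667, 0.7333],
 [0.7333, 5.3667]].

Step 3 — invert S. det(S) = 3.8667·5.3667 - (0.7333)² = 20.2133.
  S^{-1} = (1/det) · [[d, -b], [-b, a]] = [[0.2655, -0.0363],
 [-0.0363, 0.1913]].

Step 4 — quadratic form (x̄ - mu_0)^T · S^{-1} · (x̄ - mu_0):
  S^{-1} · (x̄ - mu_0) = (0.6052, 0.4453),
  (x̄ - mu_0)^T · [...] = (2.6667)·(0.6052) + (2.8333)·(0.4453) = 2.8754.

Step 5 — scale by n: T² = 6 · 2.8754 = 17.2526.

T² ≈ 17.2526


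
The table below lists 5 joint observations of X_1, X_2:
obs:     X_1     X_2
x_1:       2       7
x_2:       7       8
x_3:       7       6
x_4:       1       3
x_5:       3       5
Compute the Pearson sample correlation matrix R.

Step 1 — column means:
  mean(X_1) = (2 + 7 + 7 + 1 + 3) / 5 = 20/5 = 4
  mean(X_2) = (7 + 8 + 6 + 3 + 5) / 5 = 29/5 = 5.8

Step 2 — sample variances and covariances s[i,j] = (1/(n-1)) · Σ_k (x_{k,i} - mean_i) · (x_{k,j} - mean_j), with n-1 = 4:
  s[X_1,X_1] = ((-2)·(-2) + (3)·(3) + (3)·(3) + (-3)·(-3) + (-1)·(-1)) / 4 = 32/4 = 8
  s[X_1,X_2] = ((-2)·(1.2) + (3)·(2.2) + (3)·(0.2) + (-3)·(-2.8) + (-1)·(-0.8)) / 4 = 14/4 = 3.5
  s[X_2,X_2] = ((1.2)·(1.2) + (2.2)·(2.2) + (0.2)·(0.2) + (-2.8)·(-2.8) + (-0.8)·(-0.8)) / 4 = 14.8/4 = 3.7
  Sample standard deviations s_i = √(s[i,i]):
  s(X_1) = √(8) = 2.8284
  s(X_2) = √(3.7) = 1.9235

Step 3 — r_{ij} = s_{ij} / (s_i · s_j):
  r[X_1,X_1] = 1 (diagonal).
  r[X_1,X_2] = 3.5 / (2.8284 · 1.9235) = 3.5 / 5.4406 = 0.6433
  r[X_2,X_2] = 1 (diagonal).

R is symmetric with unit diagonal. Assembling:

R = [[1, 0.6433],
 [0.6433, 1]]


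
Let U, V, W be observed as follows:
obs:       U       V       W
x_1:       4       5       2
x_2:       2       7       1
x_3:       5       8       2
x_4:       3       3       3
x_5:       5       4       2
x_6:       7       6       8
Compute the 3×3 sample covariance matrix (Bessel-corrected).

Step 1 — column means:
  mean(U) = (4 + 2 + 5 + 3 + 5 + 7) / 6 = 26/6 = 4.3333
  mean(V) = (5 + 7 + 8 + 3 + 4 + 6) / 6 = 33/6 = 5.5
  mean(W) = (2 + 1 + 2 + 3 + 2 + 8) / 6 = 18/6 = 3

Step 2 — sample covariance S[i,j] = (1/(n-1)) · Σ_k (x_{k,i} - mean_i) · (x_{k,j} - mean_j), with n-1 = 5.
  S[U,U] = ((-0.3333)·(-0.3333) + (-2.3333)·(-2.3333) + (0.6667)·(0.6667) + (-1.3333)·(-1.3333) + (0.6667)·(0.6667) + (2.6667)·(2.6667)) / 5 = 15.3333/5 = 3.0667
  S[U,V] = ((-0.3333)·(-0.5) + (-2.3333)·(1.5) + (0.6667)·(2.5) + (-1.3333)·(-2.5) + (0.6667)·(-1.5) + (2.6667)·(0.5)) / 5 = 2/5 = 0.4
  S[U,W] = ((-0.3333)·(-1) + (-2.3333)·(-2) + (0.6667)·(-1) + (-1.3333)·(0) + (0.6667)·(-1) + (2.6667)·(5)) / 5 = 17/5 = 3.4
  S[V,V] = ((-0.5)·(-0.5) + (1.5)·(1.5) + (2.5)·(2.5) + (-2.5)·(-2.5) + (-1.5)·(-1.5) + (0.5)·(0.5)) / 5 = 17.5/5 = 3.5
  S[V,W] = ((-0.5)·(-1) + (1.5)·(-2) + (2.5)·(-1) + (-2.5)·(0) + (-1.5)·(-1) + (0.5)·(5)) / 5 = -1/5 = -0.2
  S[W,W] = ((-1)·(-1) + (-2)·(-2) + (-1)·(-1) + (0)·(0) + (-1)·(-1) + (5)·(5)) / 5 = 32/5 = 6.4

S is symmetric (S[j,i] = S[i,j]). Assembling:

S = [[3.0667, 0.4, 3.4],
 [0.4, 3.5, -0.2],
 [3.4, -0.2, 6.4]]


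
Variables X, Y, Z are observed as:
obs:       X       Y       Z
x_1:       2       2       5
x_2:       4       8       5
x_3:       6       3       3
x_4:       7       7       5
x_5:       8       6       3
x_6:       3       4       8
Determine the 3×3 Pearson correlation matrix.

Step 1 — column means:
  mean(X) = (2 + 4 + 6 + 7 + 8 + 3) / 6 = 30/6 = 5
  mean(Y) = (2 + 8 + 3 + 7 + 6 + 4) / 6 = 30/6 = 5
  mean(Z) = (5 + 5 + 3 + 5 + 3 + 8) / 6 = 29/6 = 4.8333

Step 2 — sample variances and covariances s[i,j] = (1/(n-1)) · Σ_k (x_{k,i} - mean_i) · (x_{k,j} - mean_j), with n-1 = 5:
  s[X,X] = ((-3)·(-3) + (-1)·(-1) + (1)·(1) + (2)·(2) + (3)·(3) + (-2)·(-2)) / 5 = 28/5 = 5.6
  s[X,Y] = ((-3)·(-3) + (-1)·(3) + (1)·(-2) + (2)·(2) + (3)·(1) + (-2)·(-1)) / 5 = 13/5 = 2.6
  s[X,Z] = ((-3)·(0.1667) + (-1)·(0.1667) + (1)·(-1.8333) + (2)·(0.1667) + (3)·(-1.8333) + (-2)·(3.1667)) / 5 = -14/5 = -2.8
  s[Y,Y] = ((-3)·(-3) + (3)·(3) + (-2)·(-2) + (2)·(2) + (1)·(1) + (-1)·(-1)) / 5 = 28/5 = 5.6
  s[Y,Z] = ((-3)·(0.1667) + (3)·(0.1667) + (-2)·(-1.8333) + (2)·(0.1667) + (1)·(-1.8333) + (-1)·(3.1667)) / 5 = -1/5 = -0.2
  s[Z,Z] = ((0.1667)·(0.1667) + (0.1667)·(0.1667) + (-1.8333)·(-1.8333) + (0.1667)·(0.1667) + (-1.8333)·(-1.8333) + (3.1667)·(3.1667)) / 5 = 16.8333/5 = 3.3667
  Sample standard deviations s_i = √(s[i,i]):
  s(X) = √(5.6) = 2.3664
  s(Y) = √(5.6) = 2.3664
  s(Z) = √(3.3667) = 1.8348

Step 3 — r_{ij} = s_{ij} / (s_i · s_j):
  r[X,X] = 1 (diagonal).
  r[X,Y] = 2.6 / (2.3664 · 2.3664) = 2.6 / 5.6 = 0.4643
  r[X,Z] = -2.8 / (2.3664 · 1.8348) = -2.8 / 4.342 = -0.6449
  r[Y,Y] = 1 (diagonal).
  r[Y,Z] = -0.2 / (2.3664 · 1.8348) = -0.2 / 4.342 = -0.0461
  r[Z,Z] = 1 (diagonal).

R is symmetric with unit diagonal. Assembling:

R = [[1, 0.4643, -0.6449],
 [0.4643, 1, -0.0461],
 [-0.6449, -0.0461, 1]]


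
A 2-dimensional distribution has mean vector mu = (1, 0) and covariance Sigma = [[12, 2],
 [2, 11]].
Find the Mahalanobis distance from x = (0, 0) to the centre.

Step 1 — centre the observation: (x - mu) = (-1, 0).

Step 2 — invert Sigma. det(Sigma) = 12·11 - (2)² = 128.
  Sigma^{-1} = (1/det) · [[d, -b], [-b, a]] = [[0.0859, -0.0156],
 [-0.0156, 0.0938]].

Step 3 — form the quadratic (x - mu)^T · Sigma^{-1} · (x - mu):
  Sigma^{-1} · (x - mu) = (-0.0859, 0.0156).
  (x - mu)^T · [Sigma^{-1} · (x - mu)] = (-1)·(-0.0859) + (0)·(0.0156) = 0.0859.

Step 4 — take square root: d = √(0.0859) ≈ 0.2932.

d(x, mu) = √(0.0859) ≈ 0.2932


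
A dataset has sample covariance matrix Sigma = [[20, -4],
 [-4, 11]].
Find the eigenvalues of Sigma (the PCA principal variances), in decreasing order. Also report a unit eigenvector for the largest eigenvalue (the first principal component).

Step 1 — characteristic polynomial of 2×2 Sigma:
  det(Sigma - λI) = λ² - trace · λ + det = 0.
  trace = 20 + 11 = 31, det = 20·11 - (-4)² = 204.
Step 2 — discriminant:
  Δ = trace² - 4·det = 961 - 816 = 145.
Step 3 — eigenvalues:
  λ = (trace ± √Δ)/2 = (31 ± 12.0416)/2,
  λ_1 = 21.5208,  λ_2 = 9.4792.

Step 4 — unit eigenvector for λ_1: solve (Sigma - λ_1 I)v = 0. First row:
  (20 - 21.5208)·v_x + (-4)·v_y = 0, i.e. (-1.5208)·v_x + (-4)·v_y = 0,
  so v ∝ (b, λ_1 - a) = (-4, 1.5208); multiply by -1 so the first entry is positive: u = (4, -1.5208).
  ||u|| = √((4)² + (-1.5208)²) = √(18.3128) ≈ 4.2793,
  v_1 = u/||u|| ≈ (0.9347, -0.3554) (||v_1|| = 1).

λ_1 = 21.5208,  λ_2 = 9.4792;  v_1 ≈ (0.9347, -0.3554)
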